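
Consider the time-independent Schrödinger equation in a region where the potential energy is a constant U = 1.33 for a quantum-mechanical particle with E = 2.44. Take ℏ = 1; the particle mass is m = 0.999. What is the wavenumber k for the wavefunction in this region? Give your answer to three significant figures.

k = 1.49

With E > U the solution is oscillatory, ψ ∝ e^{±ikx} with k = √(2m(E − U))/ℏ.
k = √(2 × 0.999 × 1.11) = 1.489.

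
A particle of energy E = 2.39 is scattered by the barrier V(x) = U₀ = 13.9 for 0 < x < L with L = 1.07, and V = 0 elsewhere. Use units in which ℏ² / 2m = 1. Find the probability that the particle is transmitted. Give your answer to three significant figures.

T = 0.00160

E < U₀: inside the barrier ψ ∝ e^{±κx} with κ = √(2m(U₀ − E))/ℏ = 3.393.
κL = 3.630, sinh(κL) = 18.85.
Matching ψ, ψ′ at both faces gives T = [1 + U₀² sinh²(κL) / (4E(U₀ − E))]⁻¹ = 1/624.6 = 0.00160.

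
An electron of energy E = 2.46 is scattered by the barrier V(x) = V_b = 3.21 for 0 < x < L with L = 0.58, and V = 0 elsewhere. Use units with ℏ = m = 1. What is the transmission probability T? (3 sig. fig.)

T = 0.546

Since E < V_b the interior solution is evanescent with decay constant κ = √(2m(V_b − E))/ℏ = 1.225.
κL = 0.7104, sinh(κL) = 0.7716.
Matching ψ, ψ′ at both faces gives T = [1 + V_b² sinh²(κL) / (4E(V_b − E))]⁻¹ = 1/1.831 = 0.546.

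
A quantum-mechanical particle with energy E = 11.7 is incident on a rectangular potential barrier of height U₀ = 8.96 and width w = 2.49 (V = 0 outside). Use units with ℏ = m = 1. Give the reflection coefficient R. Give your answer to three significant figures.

R = 0.108

E > U₀: inside the barrier k₂ = √(2m(E − U₀))/ℏ = 2.341, k₂w = 5.829.
Matching at both interfaces gives T⁻¹ = 1 + U₀² sin²(k₂w) / [4E(E − U₀)] = 1.121, hence T = 0.892.
R = 1 − T = 0.108.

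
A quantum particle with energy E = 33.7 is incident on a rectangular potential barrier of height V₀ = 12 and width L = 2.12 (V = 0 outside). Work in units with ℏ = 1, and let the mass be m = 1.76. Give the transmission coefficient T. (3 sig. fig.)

T = 0.995

Above the barrier the interior wavenumber is k₂ = √(2m(E − V₀))/ℏ = 8.740, giving phase k₂L = 18.53.
Matching at both interfaces gives T⁻¹ = 1 + V₀² sin²(k₂L) / [4E(E − V₀)] = 1.005, hence T = 0.995.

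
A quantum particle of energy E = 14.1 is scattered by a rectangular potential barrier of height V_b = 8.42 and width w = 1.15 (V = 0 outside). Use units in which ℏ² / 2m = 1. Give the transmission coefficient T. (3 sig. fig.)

T = 0.967

Above the barrier the interior wavenumber is k₂ = √(2m(E − V_b))/ℏ = 2.383, giving phase k₂w = 2.741.
T = [1 + V_b² sin²(k₂w) / (4E(E − V_b))]⁻¹ = 1/1.034 = 0.967.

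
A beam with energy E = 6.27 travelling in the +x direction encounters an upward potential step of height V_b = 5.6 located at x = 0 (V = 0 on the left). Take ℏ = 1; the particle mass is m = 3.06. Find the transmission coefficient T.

T = 0.743

The wavenumbers are k₁ = √(2mE)/ℏ = 6.195 on the left and k₂ = √(2m(E − V_b))/ℏ = 2.025 on the right.
Matching ψ and ψ′ at x = 0 gives r = (k₁ − k₂)/(k₁ + k₂), so R = r² = 0.2573 and T = 1 − R = 0.7427.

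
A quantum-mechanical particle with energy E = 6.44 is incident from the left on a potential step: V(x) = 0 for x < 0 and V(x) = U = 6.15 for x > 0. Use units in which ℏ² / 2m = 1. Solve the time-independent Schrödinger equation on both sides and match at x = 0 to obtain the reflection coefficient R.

On each side the TISE gives plane waves with k = √(2m(E − V))/ℏ: k₁ = √(2·½·6.44) = 2.538, k₂ = √(2·½·0.29) = 0.5385.
Continuity of ψ and ψ′ at the step yields the reflection amplitude r = (k₁ − k₂)/(k₁ + k₂) = 0.6499; thus R = |r|² = 0.4224, T = 0.5776.

R = 0.422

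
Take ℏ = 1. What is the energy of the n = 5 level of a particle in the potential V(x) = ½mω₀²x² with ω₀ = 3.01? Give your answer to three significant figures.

E = 16.6

Using E_n = (n + ½)ℏω₀: E_5 = 5.5 × 3.01 = 16.56.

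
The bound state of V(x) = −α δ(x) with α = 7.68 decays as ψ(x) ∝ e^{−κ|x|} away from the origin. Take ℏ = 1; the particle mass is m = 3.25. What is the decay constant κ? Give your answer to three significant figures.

κ = 25.0

Integrating the TISE across x = 0 gives the cusp condition ψ'(0⁺) − ψ'(0⁻) = −(2mα/ℏ²)ψ(0).
With ψ ∝ e^{−κ|x|} this yields −2κ = −2mα/ℏ², so κ = mα/ℏ² = 24.96.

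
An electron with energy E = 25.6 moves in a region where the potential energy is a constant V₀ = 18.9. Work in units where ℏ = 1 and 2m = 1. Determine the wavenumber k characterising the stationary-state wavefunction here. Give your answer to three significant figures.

With E > V₀ the solution is oscillatory, ψ ∝ e^{±ikx} with k = √(2m(E − V₀))/ℏ.
k = √(2 × 0.5 × 6.7) = 2.588.

k = 2.59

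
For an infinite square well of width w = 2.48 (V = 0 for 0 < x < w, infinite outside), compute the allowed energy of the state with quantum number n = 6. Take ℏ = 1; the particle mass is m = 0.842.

Requiring ψ(0) = ψ(w) = 0 quantises k = nπ/w, hence E_n = ℏ²k²/2m = n²π²ℏ²/(2mw²).
E_6 = 6² × π² / (2 × 0.842 × 2.48²) = 34.30.

E = 34.3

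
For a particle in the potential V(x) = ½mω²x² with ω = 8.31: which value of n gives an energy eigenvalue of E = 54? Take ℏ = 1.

n = 6

Invert E_n = (n + ½)ℏω: n = E/ℏω − ½ = 5.998, so n = 6.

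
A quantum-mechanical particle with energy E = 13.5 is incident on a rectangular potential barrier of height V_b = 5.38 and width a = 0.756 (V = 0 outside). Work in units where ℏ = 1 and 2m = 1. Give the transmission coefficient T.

E > V_b: inside the barrier k₂ = √(2m(E − V_b))/ℏ = 2.850, k₂a = 2.154.
T = [1 + V_b² sin²(k₂a) / (4E(E − V_b))]⁻¹ = 1/1.046 = 0.956.

T = 0.956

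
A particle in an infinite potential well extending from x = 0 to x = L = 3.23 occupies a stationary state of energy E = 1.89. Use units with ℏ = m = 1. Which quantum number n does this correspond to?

For an infinite well E_n = n²π²ℏ²/(2mL²), so n = (L/πℏ)√(2mE).
n = (3.23/π) × √(2 × 1 × 1.89) = 1.999 → n = 2.

n = 2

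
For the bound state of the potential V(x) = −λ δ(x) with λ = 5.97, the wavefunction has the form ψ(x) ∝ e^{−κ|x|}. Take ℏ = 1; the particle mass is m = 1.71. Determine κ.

Integrate −(ℏ²/2m)ψ'' − λδ(x)ψ = Eψ from −ε to +ε: the ψ'' term gives ψ'(0⁺) − ψ'(0⁻) and the δ term gives −(2mλ/ℏ²)ψ(0).
With ψ ∝ e^{−κ|x|} this yields −2κ = −2mλ/ℏ², so κ = mλ/ℏ² = 10.21.

κ = 10.2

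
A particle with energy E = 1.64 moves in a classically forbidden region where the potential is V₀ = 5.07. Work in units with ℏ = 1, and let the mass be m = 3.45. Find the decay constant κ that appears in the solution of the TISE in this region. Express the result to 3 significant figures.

κ = 4.86

Since E < V₀ the TISE in this region is ψ'' = κ²ψ with κ = √(2m(V₀ − E))/ℏ.
κ = √(2 × 3.45 × 3.43) = 4.865.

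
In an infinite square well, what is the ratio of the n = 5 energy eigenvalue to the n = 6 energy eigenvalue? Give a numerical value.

E_n = n²π²ℏ²/(2mL²) so the ratio is n₂²/n₁² = 25/36 = 0.694444.

0.694444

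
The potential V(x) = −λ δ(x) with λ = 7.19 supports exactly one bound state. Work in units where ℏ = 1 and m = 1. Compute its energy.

For x ≠ 0 the bound state is ψ ∝ e^{−κ|x|}; integrating the TISE across the delta gives the cusp condition 2κ = 2mλ/ℏ², so κ = 7.190.
Then E = −ℏ²κ²/(2m) = −mλ²/(2ℏ²) = -25.85.

E = -25.8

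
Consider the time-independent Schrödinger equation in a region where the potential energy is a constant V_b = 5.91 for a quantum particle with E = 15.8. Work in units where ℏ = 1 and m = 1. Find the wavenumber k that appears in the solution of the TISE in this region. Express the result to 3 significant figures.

k = 4.45

With E > V_b the solution is oscillatory, ψ ∝ e^{±ikx} with k = √(2m(E − V_b))/ℏ.
k = √(2 × 1 × 9.89) = 4.447.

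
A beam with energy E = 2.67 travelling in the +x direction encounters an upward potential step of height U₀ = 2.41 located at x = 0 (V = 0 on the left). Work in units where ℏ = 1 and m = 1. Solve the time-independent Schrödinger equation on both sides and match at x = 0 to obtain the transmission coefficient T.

On each side the TISE gives plane waves with k = √(2m(E − V))/ℏ: k₁ = √(2·1·2.67) = 2.311, k₂ = √(2·1·0.26) = 0.7211.
Matching ψ and ψ′ at x = 0 gives r = (k₁ − k₂)/(k₁ + k₂), so R = r² = 0.2749 and T = 1 − R = 0.7251.

T = 0.725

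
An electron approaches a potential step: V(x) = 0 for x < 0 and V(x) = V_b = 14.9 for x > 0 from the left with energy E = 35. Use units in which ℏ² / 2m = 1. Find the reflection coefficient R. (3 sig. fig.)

On each side the TISE gives plane waves with k = √(2m(E − V))/ℏ: k₁ = √(2·½·35) = 5.916, k₂ = √(2·½·20.1) = 4.483.
Matching ψ and ψ′ at x = 0 gives r = (k₁ − k₂)/(k₁ + k₂), so R = r² = 0.01898 and T = 1 − R = 0.9810.

R = 0.0190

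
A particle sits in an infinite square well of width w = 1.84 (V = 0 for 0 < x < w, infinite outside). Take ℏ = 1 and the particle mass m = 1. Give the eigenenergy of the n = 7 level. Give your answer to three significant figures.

The infinite-well eigenfunctions ψ_n = √(2/w) sin(nπx/w) vanish at both walls, giving E_n = n²π²ℏ²/(2mw²).
E_7 = 7² × π² / (2 × 1 × 1.84²) = 71.42.

E = 71.4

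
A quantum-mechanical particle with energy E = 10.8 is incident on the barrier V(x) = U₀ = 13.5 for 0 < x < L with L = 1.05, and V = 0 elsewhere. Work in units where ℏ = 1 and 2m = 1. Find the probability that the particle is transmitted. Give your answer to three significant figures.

E < U₀: inside the barrier ψ ∝ e^{±κx} with κ = √(2m(U₀ − E))/ℏ = 1.643.
κL = 1.725, sinh(κL) = 2.718.
The exact tunnelling result is T⁻¹ = 1 + U₀² sinh²(κL) / [4E(U₀ − E)] = 12.54, so T = 0.0797.

T = 0.0797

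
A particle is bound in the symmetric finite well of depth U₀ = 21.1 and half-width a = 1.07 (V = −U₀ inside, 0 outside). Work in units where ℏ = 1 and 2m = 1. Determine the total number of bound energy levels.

N = 4

Define the well-strength parameter z₀ = (a/ℏ)√(2mU₀) = 1.07 × √(2·0.5·21.1) = 4.915.
A new bound state (alternating even/odd) appears each time z₀ passes a multiple of π/2, so N = ⌊2z₀/π⌋ + 1 = ⌊3.129⌋ + 1 = 4.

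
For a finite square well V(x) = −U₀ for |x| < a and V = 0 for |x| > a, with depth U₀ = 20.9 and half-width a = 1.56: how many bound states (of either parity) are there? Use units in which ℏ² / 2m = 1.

N = 5

Define the well-strength parameter z₀ = (a/ℏ)√(2mU₀) = 1.56 × √(2·0.5·20.9) = 7.132.
A new bound state (alternating even/odd) appears each time z₀ passes a multiple of π/2, so N = ⌊2z₀/π⌋ + 1 = ⌊4.540⌋ + 1 = 5.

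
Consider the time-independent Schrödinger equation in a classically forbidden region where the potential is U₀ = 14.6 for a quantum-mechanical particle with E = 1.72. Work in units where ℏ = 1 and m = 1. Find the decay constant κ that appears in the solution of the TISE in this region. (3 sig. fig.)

Since E < U₀ the TISE in this region is ψ'' = κ²ψ with κ = √(2m(U₀ − E))/ℏ.
κ = √(2 × 1 × 12.88) = 5.075.

κ = 5.08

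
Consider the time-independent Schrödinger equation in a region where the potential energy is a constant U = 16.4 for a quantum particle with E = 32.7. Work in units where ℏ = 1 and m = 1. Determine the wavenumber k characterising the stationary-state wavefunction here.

k = 5.71

With E > U the solution is oscillatory, ψ ∝ e^{±ikx} with k = √(2m(E − U))/ℏ.
k = √(2 × 1 × 16.3) = 5.710.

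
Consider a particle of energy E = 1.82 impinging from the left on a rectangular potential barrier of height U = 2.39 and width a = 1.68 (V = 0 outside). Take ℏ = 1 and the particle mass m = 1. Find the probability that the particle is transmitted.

E < U: inside the barrier ψ ∝ e^{±κx} with κ = √(2m(U − E))/ℏ = 1.068.
κa = 1.794, sinh(κa) = 2.923.
The exact tunnelling result is T⁻¹ = 1 + U² sinh²(κa) / [4E(U − E)] = 12.76, so T = 0.0784.

T = 0.0784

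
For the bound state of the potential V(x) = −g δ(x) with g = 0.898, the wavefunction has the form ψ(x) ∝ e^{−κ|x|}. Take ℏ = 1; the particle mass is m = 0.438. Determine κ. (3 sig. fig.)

κ = 0.393

Integrating the TISE across x = 0 gives the cusp condition ψ'(0⁺) − ψ'(0⁻) = −(2mg/ℏ²)ψ(0).
With ψ ∝ e^{−κ|x|} this yields −2κ = −2mg/ℏ², so κ = mg/ℏ² = 0.3933.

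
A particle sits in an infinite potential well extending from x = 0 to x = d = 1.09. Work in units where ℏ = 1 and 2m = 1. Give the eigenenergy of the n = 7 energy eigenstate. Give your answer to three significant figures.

Requiring ψ(0) = ψ(d) = 0 quantises k = nπ/d, hence E_n = ℏ²k²/2m = n²π²ℏ²/(2md²).
E_7 = 7² × π² / (2 × 0.5 × 1.09²) = 407.0.

E = 407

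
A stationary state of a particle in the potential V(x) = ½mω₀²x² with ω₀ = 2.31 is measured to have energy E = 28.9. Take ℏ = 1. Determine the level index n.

n = 12

E_n = ℏω₀(n + ½) ⇒ n = E/(ℏω₀) − ½ = 28.9/2.31 − 0.5 = 12.011 → n = 12.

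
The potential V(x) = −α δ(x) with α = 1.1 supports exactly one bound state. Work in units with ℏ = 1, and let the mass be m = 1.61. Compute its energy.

For x ≠ 0 the bound state is ψ ∝ e^{−κ|x|}; integrating the TISE across the delta gives the cusp condition 2κ = 2mα/ℏ², so κ = 1.771.
Then E = −ℏ²κ²/(2m) = −mα²/(2ℏ²) = -0.9741.

E = -0.974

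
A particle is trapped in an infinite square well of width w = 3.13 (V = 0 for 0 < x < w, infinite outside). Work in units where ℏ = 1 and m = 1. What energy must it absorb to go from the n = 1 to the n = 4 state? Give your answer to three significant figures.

E_n = n²π²ℏ²/(2mw²), so ΔE = (4² − 1²) π²ℏ²/(2mw²).
ΔE = 15 × π² / (2 × 1 × 3.13²) = 7.556.

ΔE = 7.56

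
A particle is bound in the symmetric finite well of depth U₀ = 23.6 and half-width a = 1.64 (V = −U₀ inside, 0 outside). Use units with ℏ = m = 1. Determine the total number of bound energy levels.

N = 8

The dimensionless depth is z₀ = a√(2mU₀)/ℏ = 1.64 × √(47.20) = 11.27.
The even/odd transcendental equations gain one root per π/2 in z₀, giving N = 1 + ⌊2z₀/π⌋ = 1 + ⌊7.173⌋ = 8.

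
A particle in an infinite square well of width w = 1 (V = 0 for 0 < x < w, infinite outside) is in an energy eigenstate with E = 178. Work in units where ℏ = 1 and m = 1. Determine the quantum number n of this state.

For an infinite well E_n = n²π²ℏ²/(2mw²), so n = (w/πℏ)√(2mE).
n = (1/π) × √(2 × 1 × 178) = 6.006 → n = 6.

n = 6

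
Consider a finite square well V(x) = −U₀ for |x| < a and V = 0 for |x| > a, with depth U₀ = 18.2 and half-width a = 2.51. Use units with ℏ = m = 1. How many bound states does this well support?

N = 10

The dimensionless depth is z₀ = a√(2mU₀)/ℏ = 2.51 × √(36.40) = 15.14.
A new bound state (alternating even/odd) appears each time z₀ passes a multiple of π/2, so N = ⌊2z₀/π⌋ + 1 = ⌊9.641⌋ + 1 = 10.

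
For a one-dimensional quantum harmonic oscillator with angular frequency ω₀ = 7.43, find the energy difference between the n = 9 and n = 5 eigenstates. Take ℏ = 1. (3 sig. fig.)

ΔE = 29.7

E_n = ℏω₀(n + ½), so ΔE = (9 − 5) ℏω₀ = 4 × 7.43 = 29.72.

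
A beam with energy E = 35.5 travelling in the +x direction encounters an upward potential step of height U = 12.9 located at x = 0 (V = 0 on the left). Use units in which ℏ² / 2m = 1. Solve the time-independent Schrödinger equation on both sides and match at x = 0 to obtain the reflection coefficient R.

On each side the TISE gives plane waves with k = √(2m(E − V))/ℏ: k₁ = √(2·½·35.5) = 5.958, k₂ = √(2·½·22.6) = 4.754.
Matching ψ and ψ′ at x = 0 gives r = (k₁ − k₂)/(k₁ + k₂), so R = r² = 0.01264 and T = 1 − R = 0.9874.

R = 0.0126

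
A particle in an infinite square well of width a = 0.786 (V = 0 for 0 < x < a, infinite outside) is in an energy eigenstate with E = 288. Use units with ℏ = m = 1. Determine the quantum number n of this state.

For an infinite well E_n = n²π²ℏ²/(2ma²), so n = (a/πℏ)√(2mE).
n = (0.786/π) × √(2 × 1 × 288) = 6.005 → n = 6.

n = 6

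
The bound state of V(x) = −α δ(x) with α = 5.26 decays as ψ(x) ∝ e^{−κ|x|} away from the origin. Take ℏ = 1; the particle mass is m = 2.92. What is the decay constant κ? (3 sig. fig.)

Integrating the TISE across x = 0 gives the cusp condition ψ'(0⁺) − ψ'(0⁻) = −(2mα/ℏ²)ψ(0).
With ψ ∝ e^{−κ|x|} this yields −2κ = −2mα/ℏ², so κ = mα/ℏ² = 15.36.

κ = 15.4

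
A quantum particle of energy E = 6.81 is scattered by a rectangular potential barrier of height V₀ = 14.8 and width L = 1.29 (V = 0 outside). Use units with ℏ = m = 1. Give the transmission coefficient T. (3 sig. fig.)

T = 0.000132

Since E < V₀ the interior solution is evanescent with decay constant κ = √(2m(V₀ − E))/ℏ = 3.997.
κL = 5.157, sinh(κL) = 86.80.
The exact tunnelling result is T⁻¹ = 1 + V₀² sinh²(κL) / [4E(V₀ − E)] = 7583, so T = 0.000132.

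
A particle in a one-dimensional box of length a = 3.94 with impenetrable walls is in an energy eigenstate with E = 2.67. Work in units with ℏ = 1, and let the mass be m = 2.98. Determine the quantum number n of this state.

For an infinite well E_n = n²π²ℏ²/(2ma²), so n = (a/πℏ)√(2mE).
n = (3.94/π) × √(2 × 2.98 × 2.67) = 5.003 → n = 5.

n = 5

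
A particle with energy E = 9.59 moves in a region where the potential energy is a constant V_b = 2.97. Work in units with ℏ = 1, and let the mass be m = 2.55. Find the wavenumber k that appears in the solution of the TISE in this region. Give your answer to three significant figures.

k = 5.81

With E > V_b the solution is oscillatory, ψ ∝ e^{±ikx} with k = √(2m(E − V_b))/ℏ.
k = √(2 × 2.55 × 6.62) = 5.811.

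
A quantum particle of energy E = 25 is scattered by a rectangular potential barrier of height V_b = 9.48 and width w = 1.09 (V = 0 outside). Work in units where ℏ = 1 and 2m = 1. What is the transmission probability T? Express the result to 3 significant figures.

T = 0.954

Above the barrier the interior wavenumber is k₂ = √(2m(E − V_b))/ℏ = 3.940, giving phase k₂w = 4.294.
T = [1 + V_b² sin²(k₂w) / (4E(E − V_b))]⁻¹ = 1/1.048 = 0.954.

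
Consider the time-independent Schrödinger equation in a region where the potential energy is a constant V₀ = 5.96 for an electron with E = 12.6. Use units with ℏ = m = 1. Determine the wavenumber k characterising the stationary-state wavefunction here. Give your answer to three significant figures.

With E > V₀ the solution is oscillatory, ψ ∝ e^{±ikx} with k = √(2m(E − V₀))/ℏ.
k = √(2 × 1 × 6.64) = 3.644.

k = 3.64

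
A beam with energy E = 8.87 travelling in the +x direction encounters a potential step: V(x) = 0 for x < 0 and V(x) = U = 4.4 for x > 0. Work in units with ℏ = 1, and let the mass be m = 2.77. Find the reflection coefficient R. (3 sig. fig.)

R = 0.0288

The wavenumbers are k₁ = √(2mE)/ℏ = 7.010 on the left and k₂ = √(2m(E − U))/ℏ = 4.976 on the right.
Continuity of ψ and ψ′ at the step yields the reflection amplitude r = (k₁ − k₂)/(k₁ + k₂) = 0.1697; thus R = |r|² = 0.02879, T = 0.9712.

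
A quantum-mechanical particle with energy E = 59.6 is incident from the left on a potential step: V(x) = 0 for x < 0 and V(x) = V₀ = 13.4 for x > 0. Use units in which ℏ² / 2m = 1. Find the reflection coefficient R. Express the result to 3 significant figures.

On each side the TISE gives plane waves with k = √(2m(E − V))/ℏ: k₁ = √(2·½·59.6) = 7.720, k₂ = √(2·½·46.2) = 6.797.
Matching ψ and ψ′ at x = 0 gives r = (k₁ − k₂)/(k₁ + k₂), so R = r² = 0.004043 and T = 1 − R = 0.9960.

R = 0.00404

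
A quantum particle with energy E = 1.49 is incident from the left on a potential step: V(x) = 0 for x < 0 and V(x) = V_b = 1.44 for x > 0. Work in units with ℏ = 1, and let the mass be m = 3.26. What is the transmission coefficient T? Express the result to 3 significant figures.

On each side the TISE gives plane waves with k = √(2m(E − V))/ℏ: k₁ = √(2·3.26·1.49) = 3.117, k₂ = √(2·3.26·0.05) = 0.5710.
Matching ψ and ψ′ at x = 0 gives r = (k₁ − k₂)/(k₁ + k₂), so R = r² = 0.4766 and T = 1 − R = 0.5234.

T = 0.523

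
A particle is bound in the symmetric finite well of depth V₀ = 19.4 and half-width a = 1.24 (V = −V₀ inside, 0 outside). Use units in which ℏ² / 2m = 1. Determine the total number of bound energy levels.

The dimensionless depth is z₀ = a√(2mV₀)/ℏ = 1.24 × √(19.40) = 5.462.
A new bound state (alternating even/odd) appears each time z₀ passes a multiple of π/2, so N = ⌊2z₀/π⌋ + 1 = ⌊3.477⌋ + 1 = 4.

N = 4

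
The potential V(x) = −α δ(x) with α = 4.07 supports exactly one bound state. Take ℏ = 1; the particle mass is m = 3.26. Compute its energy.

For x ≠ 0 the bound state is ψ ∝ e^{−κ|x|}; integrating the TISE across the delta gives the cusp condition 2κ = 2mα/ℏ², so κ = 13.27.
Then E = −ℏ²κ²/(2m) = −mα²/(2ℏ²) = -27.00.

E = -27.0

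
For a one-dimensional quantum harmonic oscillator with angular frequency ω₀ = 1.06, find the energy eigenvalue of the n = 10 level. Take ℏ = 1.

Using E_n = (n + ½)ℏω₀: E_10 = 10.5 × 1.06 = 11.13.

E = 11.1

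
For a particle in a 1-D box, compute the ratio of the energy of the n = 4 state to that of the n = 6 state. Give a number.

0.444444

E_n = n²π²ℏ²/(2mL²) so the ratio is n₂²/n₁² = 16/36 = 0.444444.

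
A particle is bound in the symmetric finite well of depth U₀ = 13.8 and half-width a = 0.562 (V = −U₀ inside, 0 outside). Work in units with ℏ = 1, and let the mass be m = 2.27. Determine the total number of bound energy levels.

N = 3

The dimensionless depth is z₀ = a√(2mU₀)/ℏ = 0.562 × √(62.65) = 4.448.
A new bound state (alternating even/odd) appears each time z₀ passes a multiple of π/2, so N = ⌊2z₀/π⌋ + 1 = ⌊2.832⌋ + 1 = 3.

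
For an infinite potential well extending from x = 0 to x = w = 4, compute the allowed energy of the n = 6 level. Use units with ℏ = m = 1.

E = 11.1

The infinite-well eigenfunctions ψ_n = √(2/w) sin(nπx/w) vanish at both walls, giving E_n = n²π²ℏ²/(2mw²).
E_6 = 6² × π² / (2 × 1 × 4²) = 11.10.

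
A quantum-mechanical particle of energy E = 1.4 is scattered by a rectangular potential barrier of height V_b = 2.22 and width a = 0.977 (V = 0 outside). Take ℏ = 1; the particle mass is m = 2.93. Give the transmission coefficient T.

E < V_b: inside the barrier ψ ∝ e^{±κx} with κ = √(2m(V_b − E))/ℏ = 2.192.
κa = 2.142, sinh(κa) = 4.198.
The exact tunnelling result is T⁻¹ = 1 + V_b² sinh²(κa) / [4E(V_b − E)] = 19.91, so T = 0.0502.

T = 0.0502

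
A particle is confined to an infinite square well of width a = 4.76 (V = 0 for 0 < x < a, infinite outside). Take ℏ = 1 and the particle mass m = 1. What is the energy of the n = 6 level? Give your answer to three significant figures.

E = 7.84

The infinite-well eigenfunctions ψ_n = √(2/a) sin(nπx/a) vanish at both walls, giving E_n = n²π²ℏ²/(2ma²).
E_6 = 6² × π² / (2 × 1 × 4.76²) = 7.841.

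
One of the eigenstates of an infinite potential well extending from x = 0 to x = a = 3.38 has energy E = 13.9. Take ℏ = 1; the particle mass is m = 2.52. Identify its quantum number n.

n = 9

For an infinite well E_n = n²π²ℏ²/(2ma²), so n = (a/πℏ)√(2mE).
n = (3.38/π) × √(2 × 2.52 × 13.9) = 9.005 → n = 9.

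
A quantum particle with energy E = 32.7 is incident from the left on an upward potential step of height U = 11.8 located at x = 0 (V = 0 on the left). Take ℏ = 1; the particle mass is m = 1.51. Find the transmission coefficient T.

On each side the TISE gives plane waves with k = √(2m(E − V))/ℏ: k₁ = √(2·1.51·32.7) = 9.938, k₂ = √(2·1.51·20.9) = 7.945.
Matching ψ and ψ′ at x = 0 gives r = (k₁ − k₂)/(k₁ + k₂), so R = r² = 0.01242 and T = 1 − R = 0.9876.

T = 0.988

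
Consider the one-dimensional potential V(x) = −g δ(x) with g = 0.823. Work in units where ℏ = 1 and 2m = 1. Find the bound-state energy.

For x ≠ 0 the bound state is ψ ∝ e^{−κ|x|}; integrating the TISE across the delta gives the cusp condition 2κ = 2mg/ℏ², so κ = 0.4115.
Then E = −ℏ²κ²/(2m) = −mg²/(2ℏ²) = -0.1693.

E = -0.169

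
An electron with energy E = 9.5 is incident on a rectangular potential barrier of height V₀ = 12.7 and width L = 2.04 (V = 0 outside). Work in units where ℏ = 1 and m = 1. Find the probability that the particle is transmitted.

T = 0.0000992

E < V₀: inside the barrier ψ ∝ e^{±κx} with κ = √(2m(V₀ − E))/ℏ = 2.530.
κL = 5.161, sinh(κL) = 87.15.
The exact tunnelling result is T⁻¹ = 1 + V₀² sinh²(κL) / [4E(V₀ − E)] = 10080, so T = 0.0000992.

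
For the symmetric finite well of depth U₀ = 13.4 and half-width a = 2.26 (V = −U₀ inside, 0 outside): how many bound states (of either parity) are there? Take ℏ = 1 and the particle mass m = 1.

Define the well-strength parameter z₀ = (a/ℏ)√(2mU₀) = 2.26 × √(2·1·13.4) = 11.70.
The even/odd transcendental equations gain one root per π/2 in z₀, giving N = 1 + ⌊2z₀/π⌋ = 1 + ⌊7.448⌋ = 8.

N = 8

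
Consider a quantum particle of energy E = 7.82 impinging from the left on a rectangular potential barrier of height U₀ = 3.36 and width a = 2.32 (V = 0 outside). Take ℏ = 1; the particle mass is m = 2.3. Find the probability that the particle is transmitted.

T = 0.941

Above the barrier the interior wavenumber is k₂ = √(2m(E − U₀))/ℏ = 4.529, giving phase k₂a = 10.51.
T = [1 + U₀² sin²(k₂a) / (4E(E − U₀))]⁻¹ = 1/1.063 = 0.941.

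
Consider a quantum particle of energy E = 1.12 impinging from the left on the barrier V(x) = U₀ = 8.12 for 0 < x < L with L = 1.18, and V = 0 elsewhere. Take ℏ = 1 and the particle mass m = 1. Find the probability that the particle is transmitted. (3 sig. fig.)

Since E < U₀ the interior solution is evanescent with decay constant κ = √(2m(U₀ − E))/ℏ = 3.742.
κL = 4.415, sinh(κL) = 41.34.
The exact tunnelling result is T⁻¹ = 1 + U₀² sinh²(κL) / [4E(U₀ − E)] = 3594, so T = 0.000278.

T = 0.000278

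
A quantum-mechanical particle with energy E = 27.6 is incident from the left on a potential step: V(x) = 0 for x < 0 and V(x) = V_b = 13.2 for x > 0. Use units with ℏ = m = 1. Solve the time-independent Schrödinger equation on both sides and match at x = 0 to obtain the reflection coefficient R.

On each side the TISE gives plane waves with k = √(2m(E − V))/ℏ: k₁ = √(2·1·27.6) = 7.430, k₂ = √(2·1·14.4) = 5.367.
Matching ψ and ψ′ at x = 0 gives r = (k₁ − k₂)/(k₁ + k₂), so R = r² = 0.02599 and T = 1 − R = 0.9740.

R = 0.0260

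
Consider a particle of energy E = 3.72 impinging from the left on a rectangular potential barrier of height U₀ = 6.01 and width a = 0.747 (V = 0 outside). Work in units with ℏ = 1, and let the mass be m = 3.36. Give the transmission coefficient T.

Since E < U₀ the interior solution is evanescent with decay constant κ = √(2m(U₀ − E))/ℏ = 3.923.
κa = 2.930, sinh(κa) = 9.341.
Matching ψ, ψ′ at both faces gives T = [1 + U₀² sinh²(κa) / (4E(U₀ − E))]⁻¹ = 1/93.48 = 0.0107.

T = 0.0107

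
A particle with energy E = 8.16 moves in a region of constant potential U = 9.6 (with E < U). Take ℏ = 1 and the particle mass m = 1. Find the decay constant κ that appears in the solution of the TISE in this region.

Since E < U the TISE in this region is ψ'' = κ²ψ with κ = √(2m(U − E))/ℏ.
κ = √(2 × 1 × 1.44) = 1.697.

κ = 1.70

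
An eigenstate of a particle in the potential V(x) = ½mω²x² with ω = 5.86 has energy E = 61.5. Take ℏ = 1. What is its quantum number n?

n = 10

E_n = ℏω(n + ½) ⇒ n = E/(ℏω) − ½ = 61.5/5.86 − 0.5 = 9.995 → n = 10.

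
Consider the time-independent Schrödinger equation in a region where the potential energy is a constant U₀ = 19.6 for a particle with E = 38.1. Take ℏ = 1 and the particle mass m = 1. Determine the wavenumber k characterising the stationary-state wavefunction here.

k = 6.08

With E > U₀ the solution is oscillatory, ψ ∝ e^{±ikx} with k = √(2m(E − U₀))/ℏ.
k = √(2 × 1 × 18.5) = 6.083.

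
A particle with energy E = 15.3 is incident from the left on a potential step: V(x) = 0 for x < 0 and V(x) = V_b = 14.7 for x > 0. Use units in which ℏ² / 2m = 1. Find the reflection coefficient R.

On each side the TISE gives plane waves with k = √(2m(E − V))/ℏ: k₁ = √(2·½·15.3) = 3.912, k₂ = √(2·½·0.6) = 0.7746.
Continuity of ψ and ψ′ at the step yields the reflection amplitude r = (k₁ − k₂)/(k₁ + k₂) = 0.6694; thus R = |r|² = 0.4481, T = 0.5519.

R = 0.448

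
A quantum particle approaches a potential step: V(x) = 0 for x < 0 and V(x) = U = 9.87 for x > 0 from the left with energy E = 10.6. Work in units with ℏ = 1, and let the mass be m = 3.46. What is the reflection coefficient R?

R = 0.341

The wavenumbers are k₁ = √(2mE)/ℏ = 8.565 on the left and k₂ = √(2m(E − U))/ℏ = 2.248 on the right.
Matching ψ and ψ′ at x = 0 gives r = (k₁ − k₂)/(k₁ + k₂), so R = r² = 0.3413 and T = 1 − R = 0.6587.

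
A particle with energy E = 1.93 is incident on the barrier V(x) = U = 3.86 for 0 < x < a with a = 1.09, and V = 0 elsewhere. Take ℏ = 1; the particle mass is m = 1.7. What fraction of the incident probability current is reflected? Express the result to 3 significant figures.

E < U: inside the barrier ψ ∝ e^{±κx} with κ = √(2m(U − E))/ℏ = 2.562.
κa = 2.792, sinh(κa) = 8.128.
Matching ψ, ψ′ at both faces gives T = [1 + U² sinh²(κa) / (4E(U − E))]⁻¹ = 1/67.06 = 0.0149.
R = 1 − T = 0.985.

R = 0.985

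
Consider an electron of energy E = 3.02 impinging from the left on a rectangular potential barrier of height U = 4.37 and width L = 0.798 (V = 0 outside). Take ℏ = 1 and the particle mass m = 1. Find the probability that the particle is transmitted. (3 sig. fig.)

E < U: inside the barrier ψ ∝ e^{±κx} with κ = √(2m(U − E))/ℏ = 1.643.
κL = 1.311, sinh(κL) = 1.721.
The exact tunnelling result is T⁻¹ = 1 + U² sinh²(κL) / [4E(U − E)] = 4.467, so T = 0.224.

T = 0.224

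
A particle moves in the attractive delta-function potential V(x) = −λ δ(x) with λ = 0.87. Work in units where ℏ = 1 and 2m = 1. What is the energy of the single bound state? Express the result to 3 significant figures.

E = -0.189

For x ≠ 0 the bound state is ψ ∝ e^{−κ|x|}; integrating the TISE across the delta gives the cusp condition 2κ = 2mλ/ℏ², so κ = 0.4350.
Then E = −ℏ²κ²/(2m) = −mλ²/(2ℏ²) = -0.1892.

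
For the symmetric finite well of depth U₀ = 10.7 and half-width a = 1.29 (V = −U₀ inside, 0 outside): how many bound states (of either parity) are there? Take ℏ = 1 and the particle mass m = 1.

Define the well-strength parameter z₀ = (a/ℏ)√(2mU₀) = 1.29 × √(2·1·10.7) = 5.968.
A new bound state (alternating even/odd) appears each time z₀ passes a multiple of π/2, so N = ⌊2z₀/π⌋ + 1 = ⌊3.799⌋ + 1 = 4.

N = 4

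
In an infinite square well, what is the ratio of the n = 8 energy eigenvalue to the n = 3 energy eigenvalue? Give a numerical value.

7.11111

Since E_n ∝ n², the ratio is (8/3)² = 7.11111.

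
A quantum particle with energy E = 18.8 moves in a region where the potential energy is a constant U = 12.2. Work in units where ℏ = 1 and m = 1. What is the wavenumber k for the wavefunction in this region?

k = 3.63

With E > U the solution is oscillatory, ψ ∝ e^{±ikx} with k = √(2m(E − U))/ℏ.
k = √(2 × 1 × 6.6) = 3.633.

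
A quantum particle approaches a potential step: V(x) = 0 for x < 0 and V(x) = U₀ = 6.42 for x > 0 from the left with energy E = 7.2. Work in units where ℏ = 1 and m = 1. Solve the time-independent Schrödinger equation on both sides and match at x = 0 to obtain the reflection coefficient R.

On each side the TISE gives plane waves with k = √(2m(E − V))/ℏ: k₁ = √(2·1·7.2) = 3.795, k₂ = √(2·1·0.78) = 1.249.
Matching ψ and ψ′ at x = 0 gives r = (k₁ − k₂)/(k₁ + k₂), so R = r² = 0.2548 and T = 1 − R = 0.7452.

R = 0.255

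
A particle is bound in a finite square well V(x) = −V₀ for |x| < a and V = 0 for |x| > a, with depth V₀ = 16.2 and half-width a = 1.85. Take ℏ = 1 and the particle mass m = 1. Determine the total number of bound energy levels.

Define the well-strength parameter z₀ = (a/ℏ)√(2mV₀) = 1.85 × √(2·1·16.2) = 10.53.
A new bound state (alternating even/odd) appears each time z₀ passes a multiple of π/2, so N = ⌊2z₀/π⌋ + 1 = ⌊6.704⌋ + 1 = 7.

N = 7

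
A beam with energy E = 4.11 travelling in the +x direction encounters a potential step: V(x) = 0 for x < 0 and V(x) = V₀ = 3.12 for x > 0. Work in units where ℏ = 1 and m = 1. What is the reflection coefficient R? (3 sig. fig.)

On each side the TISE gives plane waves with k = √(2m(E − V))/ℏ: k₁ = √(2·1·4.11) = 2.867, k₂ = √(2·1·0.99) = 1.407.
Continuity of ψ and ψ′ at the step yields the reflection amplitude r = (k₁ − k₂)/(k₁ + k₂) = 0.3416; thus R = |r|² = 0.1167, T = 0.8833.

R = 0.117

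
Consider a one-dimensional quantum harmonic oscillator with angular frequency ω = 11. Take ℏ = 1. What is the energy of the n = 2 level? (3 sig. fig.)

The oscillator eigenvalues are E_n = ℏω(n + ½), so E_2 = 11 × 2.5 = 27.50.

E = 27.5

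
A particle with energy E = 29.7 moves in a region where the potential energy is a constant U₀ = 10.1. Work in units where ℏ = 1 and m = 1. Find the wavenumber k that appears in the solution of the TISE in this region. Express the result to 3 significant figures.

k = 6.26

With E > U₀ the solution is oscillatory, ψ ∝ e^{±ikx} with k = √(2m(E − U₀))/ℏ.
k = √(2 × 1 × 19.6) = 6.261.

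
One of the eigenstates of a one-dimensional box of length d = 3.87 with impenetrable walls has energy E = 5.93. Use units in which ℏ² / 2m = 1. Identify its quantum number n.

From E_n = n²π²ℏ²/(2md²) invert to n = √(2md²E)/(πℏ).
n = (3.87/π) × √(2 × 0.5 × 5.93) = 3.000 → n = 3.

n = 3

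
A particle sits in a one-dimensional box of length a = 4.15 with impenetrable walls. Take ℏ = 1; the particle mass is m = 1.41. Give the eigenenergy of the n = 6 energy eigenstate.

The infinite-well eigenfunctions ψ_n = √(2/a) sin(nπx/a) vanish at both walls, giving E_n = n²π²ℏ²/(2ma²).
E_6 = 6² × π² / (2 × 1.41 × 4.15²) = 7.316.

E = 7.32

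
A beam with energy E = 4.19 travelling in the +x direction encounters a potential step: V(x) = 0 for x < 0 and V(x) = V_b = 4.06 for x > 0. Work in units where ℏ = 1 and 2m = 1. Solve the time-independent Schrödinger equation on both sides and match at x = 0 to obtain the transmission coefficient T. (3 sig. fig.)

T = 0.509

The wavenumbers are k₁ = √(2mE)/ℏ = 2.047 on the left and k₂ = √(2m(E − V_b))/ℏ = 0.3606 on the right.
Matching ψ and ψ′ at x = 0 gives r = (k₁ − k₂)/(k₁ + k₂), so R = r² = 0.4907 and T = 1 − R = 0.5093.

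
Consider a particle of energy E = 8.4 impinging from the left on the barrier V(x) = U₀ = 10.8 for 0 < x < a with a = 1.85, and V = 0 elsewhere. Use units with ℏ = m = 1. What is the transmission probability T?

T = 0.000834

Since E < U₀ the interior solution is evanescent with decay constant κ = √(2m(U₀ − E))/ℏ = 2.191.
κa = 4.053, sinh(κa) = 28.78.
Matching ψ, ψ′ at both faces gives T = [1 + U₀² sinh²(κa) / (4E(U₀ − E))]⁻¹ = 1/1199 = 0.000834.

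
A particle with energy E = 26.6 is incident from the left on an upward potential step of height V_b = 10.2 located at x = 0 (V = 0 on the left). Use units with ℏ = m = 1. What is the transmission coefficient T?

On each side the TISE gives plane waves with k = √(2m(E − V))/ℏ: k₁ = √(2·1·26.6) = 7.294, k₂ = √(2·1·16.4) = 5.727.
Continuity of ψ and ψ′ at the step yields the reflection amplitude r = (k₁ − k₂)/(k₁ + k₂) = 0.1203; thus R = |r|² = 0.01448, T = 0.9855.

T = 0.986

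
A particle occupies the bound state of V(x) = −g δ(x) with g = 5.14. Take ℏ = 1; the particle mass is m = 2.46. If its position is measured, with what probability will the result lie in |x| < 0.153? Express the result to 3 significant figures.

The normalised bound state is ψ = √κ e^{−κ|x|} with κ = mg/ℏ² = 12.64.
P(|x| < d) = ∫_{−d}^{d} κ e^{−2κ|x|} dx = 1 − e^{−2κd} = 1 − e^{−3.869} = 0.9791.

P = 0.979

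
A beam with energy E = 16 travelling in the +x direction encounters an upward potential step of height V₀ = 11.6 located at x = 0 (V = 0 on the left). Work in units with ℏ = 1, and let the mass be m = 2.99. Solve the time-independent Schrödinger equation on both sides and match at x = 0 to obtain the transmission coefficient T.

T = 0.903

On each side the TISE gives plane waves with k = √(2m(E − V))/ℏ: k₁ = √(2·2.99·16) = 9.782, k₂ = √(2·2.99·4.4) = 5.130.
Matching ψ and ψ′ at x = 0 gives r = (k₁ − k₂)/(k₁ + k₂), so R = r² = 0.09734 and T = 1 − R = 0.9027.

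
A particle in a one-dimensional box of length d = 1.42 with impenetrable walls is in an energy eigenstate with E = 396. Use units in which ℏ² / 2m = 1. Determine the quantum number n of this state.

For an infinite well E_n = n²π²ℏ²/(2md²), so n = (d/πℏ)√(2mE).
n = (1.42/π) × √(2 × 0.5 × 396) = 8.995 → n = 9.

n = 9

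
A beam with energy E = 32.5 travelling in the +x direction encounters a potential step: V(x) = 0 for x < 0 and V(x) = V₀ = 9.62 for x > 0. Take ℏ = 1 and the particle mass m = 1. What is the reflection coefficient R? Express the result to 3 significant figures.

R = 0.00766

The wavenumbers are k₁ = √(2mE)/ℏ = 8.062 on the left and k₂ = √(2m(E − V₀))/ℏ = 6.765 on the right.
Continuity of ψ and ψ′ at the step yields the reflection amplitude r = (k₁ − k₂)/(k₁ + k₂) = 0.08752; thus R = |r|² = 0.007660, T = 0.9923.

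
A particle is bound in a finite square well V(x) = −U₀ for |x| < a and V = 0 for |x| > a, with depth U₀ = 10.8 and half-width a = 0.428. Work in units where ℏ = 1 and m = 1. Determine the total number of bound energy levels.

N = 2

The dimensionless depth is z₀ = a√(2mU₀)/ℏ = 0.428 × √(21.60) = 1.989.
The even/odd transcendental equations gain one root per π/2 in z₀, giving N = 1 + ⌊2z₀/π⌋ = 1 + ⌊1.266⌋ = 2.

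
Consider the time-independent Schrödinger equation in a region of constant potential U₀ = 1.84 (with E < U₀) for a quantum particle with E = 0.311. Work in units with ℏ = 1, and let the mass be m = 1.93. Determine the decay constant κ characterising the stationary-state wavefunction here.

κ = 2.43

Since E < U₀ the TISE in this region is ψ'' = κ²ψ with κ = √(2m(U₀ − E))/ℏ.
κ = √(2 × 1.93 × 1.529) = 2.429.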